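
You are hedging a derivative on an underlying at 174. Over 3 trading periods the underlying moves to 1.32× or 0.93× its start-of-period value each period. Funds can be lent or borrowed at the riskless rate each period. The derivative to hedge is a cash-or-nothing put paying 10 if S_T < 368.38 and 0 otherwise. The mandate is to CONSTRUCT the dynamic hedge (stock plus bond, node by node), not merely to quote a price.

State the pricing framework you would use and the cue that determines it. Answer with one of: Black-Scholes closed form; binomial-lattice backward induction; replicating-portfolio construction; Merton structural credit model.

framework: replicating-portfolio construction

Key observation: the task asks for the hedge itself — share and bond holdings at every node of the 3-period tree on spot 174 with factors 1.32/0.93 — which is exactly what the replicating-portfolio construction produces.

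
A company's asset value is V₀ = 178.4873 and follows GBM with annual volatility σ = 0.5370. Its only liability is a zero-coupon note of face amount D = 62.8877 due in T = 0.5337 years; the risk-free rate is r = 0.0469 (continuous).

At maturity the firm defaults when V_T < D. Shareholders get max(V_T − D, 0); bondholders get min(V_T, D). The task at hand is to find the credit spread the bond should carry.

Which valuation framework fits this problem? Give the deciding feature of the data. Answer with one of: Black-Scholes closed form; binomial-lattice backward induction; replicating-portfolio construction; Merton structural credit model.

framework: Merton structural credit model

Key observation: a levered firm with one bullet debt due at 0.5337 years is the canonical structural-credit setup: equity is a call on the firm's assets struck at the face value.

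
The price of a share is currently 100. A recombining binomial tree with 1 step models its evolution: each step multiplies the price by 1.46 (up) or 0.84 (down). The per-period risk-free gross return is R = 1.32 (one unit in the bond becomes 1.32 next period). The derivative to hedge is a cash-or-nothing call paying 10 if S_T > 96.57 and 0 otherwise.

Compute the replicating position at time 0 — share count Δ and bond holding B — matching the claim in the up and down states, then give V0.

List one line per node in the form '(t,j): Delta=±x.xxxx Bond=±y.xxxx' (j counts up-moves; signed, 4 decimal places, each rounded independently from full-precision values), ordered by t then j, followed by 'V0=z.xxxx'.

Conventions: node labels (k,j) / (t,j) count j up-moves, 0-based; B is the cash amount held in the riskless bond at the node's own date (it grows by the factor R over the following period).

(0,0): Delta=0.1613 Bond=-10.2639
V0=5.8651

The replicating-portfolio and risk-neutral prices coincide; use p* = (1.32−0.84)/(1.46−0.84) = 0.7742 for the latter.
At maturity the claim pays: V(1,0)=0.0000, V(1,1)=10.0000
  t=0,j=0: stock 100.0000 → up 146.0000 (V=10.0000), down 84.0000 (V=0.0000). Price 5.8651; hedge Δ=0.1613, bond B=-10.2639.
Check: Δ(0,0)·S0 + B(0,0) = 5.8651 = V0.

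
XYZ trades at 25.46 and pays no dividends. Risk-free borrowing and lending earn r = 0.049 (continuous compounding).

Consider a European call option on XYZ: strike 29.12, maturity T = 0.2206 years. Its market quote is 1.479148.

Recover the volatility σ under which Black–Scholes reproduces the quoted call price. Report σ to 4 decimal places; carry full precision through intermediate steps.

sigma = 0.5619

At σ = 0.5619 the Black–Scholes value reproduces the quote:
σ√T = 0.5619·√0.2206 = 0.263914
d₁ = (ln(S/K) + (r+σ²/2)T) / (σ√T) = (ln(25.46/29.12) + (0.049+0.5619²/2)·0.2206) / 0.263914 = (-0.134317 + 0.045635) / 0.263914 = -0.336027
d₂ = d₁ − σ√T = -0.336027 − 0.263914 = -0.599940
e^{−rT} = 0.989249
N(d₁) = 0.368425,  N(d₂) = 0.274273
V = S·N(d₁) − K·e^{−rT}·N(d₂) = 9.380109 − 7.900962 = 1.479148 (matching the quote); vega is positive throughout, so no other σ reproduces this price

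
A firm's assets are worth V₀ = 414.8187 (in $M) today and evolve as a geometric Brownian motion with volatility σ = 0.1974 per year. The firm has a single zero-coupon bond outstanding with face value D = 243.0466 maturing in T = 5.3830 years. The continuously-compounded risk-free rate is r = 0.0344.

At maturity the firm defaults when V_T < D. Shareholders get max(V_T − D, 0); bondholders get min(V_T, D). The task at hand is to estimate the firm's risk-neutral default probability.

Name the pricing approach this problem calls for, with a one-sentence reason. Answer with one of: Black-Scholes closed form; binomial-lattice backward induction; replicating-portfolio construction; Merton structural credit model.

Key observation: with the firm-asset dynamics (V₀ = 414.8187) and a single zero-coupon liability of face 243.0466 given, debt value, spread, and default probability all derive from the option view of the balance sheet.

framework: Merton structural credit model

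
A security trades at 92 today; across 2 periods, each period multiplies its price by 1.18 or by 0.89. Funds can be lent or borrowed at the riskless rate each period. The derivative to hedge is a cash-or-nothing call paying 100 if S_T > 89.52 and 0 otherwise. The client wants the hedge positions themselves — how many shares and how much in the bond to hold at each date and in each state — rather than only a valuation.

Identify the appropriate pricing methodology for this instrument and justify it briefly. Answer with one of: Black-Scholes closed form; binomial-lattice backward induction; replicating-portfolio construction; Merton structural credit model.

Key observation: the task asks for the hedge itself — share and bond holdings at every node of the 2-period tree on spot 92 with factors 1.18/0.89 — which is exactly what the replicating-portfolio construction produces.

framework: replicating-portfolio construction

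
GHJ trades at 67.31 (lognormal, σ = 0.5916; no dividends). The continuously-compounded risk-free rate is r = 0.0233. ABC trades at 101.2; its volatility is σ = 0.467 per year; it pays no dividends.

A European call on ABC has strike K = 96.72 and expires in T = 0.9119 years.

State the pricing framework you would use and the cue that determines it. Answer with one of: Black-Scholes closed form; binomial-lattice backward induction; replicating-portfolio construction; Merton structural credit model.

framework: Black-Scholes closed form

Key observation: a European claim on ABC (strike 96.72) — a lognormal (GBM) underlying with constant rate and volatility — has an exact closed-form value; no lattice or capital structure is involved.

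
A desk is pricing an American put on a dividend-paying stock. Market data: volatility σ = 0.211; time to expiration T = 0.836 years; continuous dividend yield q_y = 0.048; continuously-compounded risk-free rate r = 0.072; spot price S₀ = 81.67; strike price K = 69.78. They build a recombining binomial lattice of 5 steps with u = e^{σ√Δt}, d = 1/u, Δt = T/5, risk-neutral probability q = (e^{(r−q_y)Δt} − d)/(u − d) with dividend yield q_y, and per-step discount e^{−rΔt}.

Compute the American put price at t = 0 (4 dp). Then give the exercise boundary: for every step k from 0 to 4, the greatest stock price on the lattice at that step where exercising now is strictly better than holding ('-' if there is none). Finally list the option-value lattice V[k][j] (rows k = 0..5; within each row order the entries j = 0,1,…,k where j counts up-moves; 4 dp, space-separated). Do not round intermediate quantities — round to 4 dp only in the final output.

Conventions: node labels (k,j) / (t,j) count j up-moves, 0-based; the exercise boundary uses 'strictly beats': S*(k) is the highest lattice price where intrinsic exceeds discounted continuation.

price = 1.4863
boundary = - - - - 57.8339
tree:
1.4863
2.6207 0.3957
4.5139 0.8037 0.0000
7.5250 1.6324 0.0000 0.0000
11.9461 3.3157 0.0000 0.0000 0.0000
16.7267 6.7348 0.0000 0.0000 0.0000 0.0000

params: Δt=0.16720 u=1.09011 d=0.91734 q=0.50172 e^(-rΔt)=0.98803
t_5 payoffs: 16.7267 6.7348 0.0000 0.0000 0.0000 0.0000
t_4: node(4,0) S=57.8339 payoff=11.9461 vs cont=11.5734 → 11.9461 [stop]  node(4,1) S=68.7262 payoff=1.0538 vs cont=3.3157 → 3.3157 [wait]  node(4,2) S=81.6700 payoff=0.0000 vs cont=0.0000 → 0.0000 [wait]  node(4,3) S=97.0516 payoff=0.0000 vs cont=0.0000 → 0.0000 [wait]  node(4,4) S=115.3302 payoff=0.0000 vs cont=0.0000 → 0.0000 [wait]  ⇒ S*(4)=57.8339
t_3: node(3,0) S=63.0452 payoff=6.7348 vs cont=7.5250 → 7.5250 [wait]  node(3,1) S=74.9191 payoff=0.0000 vs cont=1.6324 → 1.6324 [wait]  node(3,2) S=89.0292 payoff=0.0000 vs cont=0.0000 → 0.0000 [wait]  node(3,3) S=105.7969 payoff=0.0000 vs cont=0.0000 → 0.0000 [wait]  ⇒ S*(3)=-
t_2: node(2,0) S=68.7262 payoff=1.0538 vs cont=4.5139 → 4.5139 [wait]  node(2,1) S=81.6700 payoff=0.0000 vs cont=0.8037 → 0.8037 [wait]  node(2,2) S=97.0516 payoff=0.0000 vs cont=0.0000 → 0.0000 [wait]  ⇒ S*(2)=-
t_1: node(1,0) S=74.9191 payoff=0.0000 vs cont=2.6207 → 2.6207 [wait]  node(1,1) S=89.0292 payoff=0.0000 vs cont=0.3957 → 0.3957 [wait]  ⇒ S*(1)=-
t_0: node(0,0) S=81.6700 payoff=0.0000 vs cont=1.4863 → 1.4863 [wait]  ⇒ S*(0)=-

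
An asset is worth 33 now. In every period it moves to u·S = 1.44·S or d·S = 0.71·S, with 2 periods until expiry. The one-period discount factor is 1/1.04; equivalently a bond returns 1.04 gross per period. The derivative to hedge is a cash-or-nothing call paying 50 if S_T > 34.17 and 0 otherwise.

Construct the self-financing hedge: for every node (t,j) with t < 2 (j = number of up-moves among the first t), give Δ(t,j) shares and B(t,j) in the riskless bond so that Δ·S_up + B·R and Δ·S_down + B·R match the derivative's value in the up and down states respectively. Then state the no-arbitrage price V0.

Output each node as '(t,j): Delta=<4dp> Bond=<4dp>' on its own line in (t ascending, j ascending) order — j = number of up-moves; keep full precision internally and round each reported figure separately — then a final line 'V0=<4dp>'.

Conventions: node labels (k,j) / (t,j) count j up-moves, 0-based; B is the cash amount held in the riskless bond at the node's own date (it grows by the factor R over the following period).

(0,0): Delta=0.9022 Bond=-20.3250
(1,0): Delta=0.0000 Bond=0.0000
(1,1): Delta=1.4414 Bond=-46.7597
V0=9.4468

The replicating-portfolio and risk-neutral prices coincide; use p* = (1.04−0.71)/(1.44−0.71) = 0.4521 for the latter.
Payoffs at expiry: V(2,0)=0.0000, V(2,1)=0.0000, V(2,2)=50.0000
Node (1,0) S=23.4300: V=(p*·0.0000+(1−p*)·0.0000)/1.04=0.0000; Δ=(0.0000−0.0000)/(33.7392−16.6353)=0.0000; B=V−Δ·S=0.0000
Node (1,1) S=47.5200: V=(p*·50.0000+(1−p*)·0.0000)/1.04=21.7334; Δ=(50.0000−0.0000)/(68.4288−33.7392)=1.4414; B=V−Δ·S=-46.7597
Node (0,0) S=33.0000: V=(p*·21.7334+(1−p*)·0.0000)/1.04=9.4468; Δ=(21.7334−0.0000)/(47.5200−23.4300)=0.9022; B=V−Δ·S=-20.3250
Sanity check at the root: Δ(0,0)·S0 + B(0,0) reproduces V0 = 9.4468.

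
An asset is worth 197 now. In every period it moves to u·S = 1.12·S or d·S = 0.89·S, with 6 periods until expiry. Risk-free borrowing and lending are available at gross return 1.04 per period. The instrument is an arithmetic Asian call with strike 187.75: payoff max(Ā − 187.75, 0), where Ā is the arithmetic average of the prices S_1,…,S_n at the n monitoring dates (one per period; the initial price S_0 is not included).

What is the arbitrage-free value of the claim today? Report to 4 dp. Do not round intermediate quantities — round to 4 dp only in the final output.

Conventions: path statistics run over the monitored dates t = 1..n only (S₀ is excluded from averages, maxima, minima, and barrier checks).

No-arbitrage gives p* = (R−d)/(u−d) = 0.6522: enumerate every path, weight its payoff by its p*-probability, and discount by R^6.
Enumerate all 2^6 = 64 price paths (U = up ×1.12, D = down ×0.89); each path with k up-moves has probability p*^k·(1−p*)^(6−k).
DDDDDD: Ā=133.6277, payoff=0.0000, prob=0.001771
UDDDDD: Ā=168.1607, payoff=0.0000, prob=0.003320
DUDDDD: Ā=160.6090, payoff=0.0000, prob=0.003320
UUDDDD: Ā=202.1147, payoff=14.3647, prob=0.006226
DDUDDD: Ā=153.8880, payoff=0.0000, prob=0.003320
UDUDDD: Ā=193.6568, payoff=5.9068, prob=0.006226
DUUDDD: Ā=186.1052, payoff=0.0000, prob=0.006226
UUUDDD: Ā=234.1998, payoff=46.4498, prob=0.011673
DDDUDD: Ā=147.9064, payoff=0.0000, prob=0.003320
UDDUDD: Ā=186.1293, payoff=0.0000, prob=0.006226
DUDUDD: Ā=178.5777, payoff=0.0000, prob=0.006226
UUDUDD: Ā=224.7270, payoff=36.9770, prob=0.011673
DDUUDD: Ā=171.8567, payoff=0.0000, prob=0.006226
UDUUDD: Ā=216.2691, payoff=28.5191, prob=0.011673
DUUUDD: Ā=208.7174, payoff=20.9674, prob=0.011673
UUUUDD: Ā=262.6556, payoff=74.9056, prob=0.021887
DDDDUD: Ā=142.5827, payoff=0.0000, prob=0.003320
UDDDUD: Ā=179.4299, payoff=0.0000, prob=0.006226
DUDDUD: Ā=171.8782, payoff=0.0000, prob=0.006226
UUDDUD: Ā=216.2962, payoff=28.5462, prob=0.011673
DDUDUD: Ā=165.1572, payoff=0.0000, prob=0.006226
UDUDUD: Ā=207.8383, payoff=20.0883, prob=0.011673
DUUDUD: Ā=200.2866, payoff=12.5366, prob=0.011673
UUUDUD: Ā=252.0461, payoff=64.2961, prob=0.021887
DDDUUD: Ā=159.1755, payoff=0.0000, prob=0.006226
UDDUUD: Ā=200.3108, payoff=12.5608, prob=0.011673
DUDUUD: Ā=192.7591, payoff=5.0091, prob=0.011673
UUDUUD: Ā=242.5733, payoff=54.8233, prob=0.021887
DDUUUD: Ā=186.0381, payoff=0.0000, prob=0.011673
UDUUUD: Ā=234.1154, payoff=46.3654, prob=0.021887
DUUUUD: Ā=226.5638, payoff=38.8138, prob=0.021887
UUUUUD: Ā=285.1139, payoff=97.3639, prob=0.041037
DDDDDU: Ā=137.8446, payoff=0.0000, prob=0.003320
UDDDDU: Ā=173.4673, payoff=0.0000, prob=0.006226
DUDDDU: Ā=165.9157, payoff=0.0000, prob=0.006226
UUDDDU: Ā=208.7927, payoff=21.0427, prob=0.011673
DDUDDU: Ā=159.1947, payoff=0.0000, prob=0.006226
UDUDDU: Ā=200.3349, payoff=12.5849, prob=0.011673
DUUDDU: Ā=192.7832, payoff=5.0332, prob=0.011673
UUUDDU: Ā=242.6036, payoff=54.8536, prob=0.021887
DDDUDU: Ā=153.2130, payoff=0.0000, prob=0.006226
UDDUDU: Ā=192.8074, payoff=5.0574, prob=0.011673
DUDUDU: Ā=185.2557, payoff=0.0000, prob=0.011673
UUDUDU: Ā=233.1308, payoff=45.3808, prob=0.021887
DDUUDU: Ā=178.5347, payoff=0.0000, prob=0.011673
UDUUDU: Ā=224.6729, payoff=36.9229, prob=0.021887
DUUUDU: Ā=217.1213, payoff=29.3713, prob=0.021887
UUUUDU: Ā=273.2312, payoff=85.4812, prob=0.041037
DDDDUU: Ā=147.8893, payoff=0.0000, prob=0.006226
UDDDUU: Ā=186.1079, payoff=0.0000, prob=0.011673
DUDDUU: Ā=178.5562, payoff=0.0000, prob=0.011673
UUDDUU: Ā=224.7000, payoff=36.9500, prob=0.021887
DDUDUU: Ā=171.8353, payoff=0.0000, prob=0.011673
UDUDUU: Ā=216.2421, payoff=28.4921, prob=0.021887
DUUDUU: Ā=208.6905, payoff=20.9405, prob=0.021887
UUUDUU: Ā=262.6217, payoff=74.8717, prob=0.041037
DDDUUU: Ā=165.8536, payoff=0.0000, prob=0.011673
UDDUUU: Ā=208.7146, payoff=20.9646, prob=0.021887
DUDUUU: Ā=201.1630, payoff=13.4130, prob=0.021887
UUDUUU: Ā=253.1489, payoff=65.3989, prob=0.041037
DDUUUU: Ā=194.4420, payoff=6.6920, prob=0.021887
UDUUUU: Ā=244.6910, payoff=56.9410, prob=0.041037
DUUUUU: Ā=237.1393, payoff=49.3893, prob=0.041037
UUUUUU: Ā=298.4226, payoff=110.6726, prob=0.076945
Price = Σ prob·payoff / R^6 = 41.791214 / 1.265319 = 33.0282

price = 33.0282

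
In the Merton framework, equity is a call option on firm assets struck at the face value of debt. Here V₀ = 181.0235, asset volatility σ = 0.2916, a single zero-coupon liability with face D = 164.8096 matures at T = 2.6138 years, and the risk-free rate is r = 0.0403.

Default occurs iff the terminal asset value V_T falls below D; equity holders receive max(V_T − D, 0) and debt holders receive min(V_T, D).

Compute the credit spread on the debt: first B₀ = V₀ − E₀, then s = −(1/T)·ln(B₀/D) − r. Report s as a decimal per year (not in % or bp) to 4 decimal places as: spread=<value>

Apply the equity-as-call identities (strike 164.8096, horizon 2.6138 years):
d₁ = [ln(V₀/D) + (r + σ²/2)T] / (σ√T)
   = [ln(181.0235/164.8096) + (0.0403 + 0.5·0.2916²)·2.6138] / (0.2916·√2.6138)
   = [0.093836 + 0.216463] / 0.471437 = 0.658197
d₂ = d₁ − σ√T = 0.658197 − 0.471437 = 0.186760
N(d₁) = 0.744794,  N(d₂) = 0.574076,  e^(−rT) = 0.900022
E₀ = V₀·N(d₁) − D·e^(−rT)·N(d₂)
   = 181.0235·0.744794 − 164.8096·0.900022·0.574076 = 49.671331
B₀ = V₀ − E₀ = 181.0235 − 49.671331 = 131.352169
spread = −(1/T)·ln(B₀/D) − r = −(1/2.6138)·ln(131.352169/164.8096) − 0.0403 = 0.04651186

spread=0.0465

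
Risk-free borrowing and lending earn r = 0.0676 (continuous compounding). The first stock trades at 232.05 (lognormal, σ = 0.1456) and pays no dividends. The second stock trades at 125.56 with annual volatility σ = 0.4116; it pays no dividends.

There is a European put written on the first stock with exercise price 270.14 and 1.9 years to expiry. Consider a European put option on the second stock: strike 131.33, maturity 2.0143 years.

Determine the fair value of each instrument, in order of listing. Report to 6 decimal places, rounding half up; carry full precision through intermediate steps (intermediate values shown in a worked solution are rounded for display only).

price(the first stock put K=270.14) = 21.662277
price(the second stock put K=131.33) = 22.444766

[the first stock put K=270.14]
σ√T = 0.1456·√1.9 = 0.200696
d₁ = (ln(S/K) + (r+σ²/2)T) / (σ√T) = (ln(232.05/270.14) + (0.0676+0.1456²/2)·1.9) / 0.200696 = (-0.151987 + 0.148579) / 0.200696 = -0.016981
d₂ = d₁ − σ√T = -0.016981 − 0.200696 = -0.217677
e^{−rT} = 0.879466
N(−d₁) = 0.506774,  N(−d₂) = 0.586160
price = K·e^{−rT}·N(−d₂) − S·N(−d₁) = 139.259243 − 117.596966 = 21.662277
[the second stock put K=131.33]
σ√T = 0.4116·√2.0143 = 0.584168
d₁ = (ln(S/K) + (r+σ²/2)T) / (σ√T) = (ln(125.56/131.33) + (0.0676+0.4116²/2)·2.0143) / 0.584168 = (-0.044930 + 0.306793) / 0.584168 = 0.448267
d₂ = d₁ − σ√T = 0.448267 − 0.584168 = -0.135901
e^{−rT} = 0.872697
N(−d₁) = 0.326980,  N(−d₂) = 0.554050
price = K·e^{−rT}·N(−d₂) − S·N(−d₁) = 63.500407 − 41.055641 = 22.444766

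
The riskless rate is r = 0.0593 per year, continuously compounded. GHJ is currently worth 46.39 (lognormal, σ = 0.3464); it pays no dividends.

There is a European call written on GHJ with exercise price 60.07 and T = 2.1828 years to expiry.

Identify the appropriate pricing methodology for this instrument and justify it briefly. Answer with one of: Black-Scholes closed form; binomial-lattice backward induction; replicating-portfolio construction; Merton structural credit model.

Key observation: a European claim on GHJ (strike 60.07) — a lognormal (GBM) underlying with constant rate and volatility — has an exact closed-form value; no lattice or capital structure is involved.

framework: Black-Scholes closed form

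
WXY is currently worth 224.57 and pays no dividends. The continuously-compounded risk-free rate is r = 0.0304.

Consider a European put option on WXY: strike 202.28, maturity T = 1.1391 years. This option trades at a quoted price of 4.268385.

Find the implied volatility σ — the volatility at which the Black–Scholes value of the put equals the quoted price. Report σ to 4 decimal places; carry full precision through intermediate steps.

At σ = 0.1614 the Black–Scholes value reproduces the quote:
σ√T = 0.1614·√1.1391 = 0.172260
d₁ = (ln(S/K) + (r+σ²/2)T) / (σ√T) = (ln(224.57/202.28) + (0.0304+0.1614²/2)·1.1391) / 0.172260 = (0.104535 + 0.049465) / 0.172260 = 0.893997
d₂ = d₁ − σ√T = 0.893997 − 0.172260 = 0.721737
e^{−rT} = 0.965964
N(−d₁) = 0.185662,  N(−d₂) = 0.235228
V = K·e^{−rT}·N(−d₂) − S·N(−d₁) = 45.962425 − 41.694040 = 4.268385 (matching the quote); vega is positive throughout, so no other σ reproduces this price

sigma = 0.1614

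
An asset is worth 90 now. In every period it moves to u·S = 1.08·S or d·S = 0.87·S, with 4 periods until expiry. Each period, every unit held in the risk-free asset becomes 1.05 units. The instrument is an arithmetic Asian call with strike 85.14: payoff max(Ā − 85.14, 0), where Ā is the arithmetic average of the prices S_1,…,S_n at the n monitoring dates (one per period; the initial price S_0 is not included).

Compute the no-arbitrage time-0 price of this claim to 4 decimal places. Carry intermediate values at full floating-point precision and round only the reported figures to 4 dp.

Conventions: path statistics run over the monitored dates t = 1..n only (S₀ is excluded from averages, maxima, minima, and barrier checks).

Set p* = 0.8571 (from d < R < u); the path-dependent value is the discounted p*-expectation over all price paths.
Enumerate all 2^4 = 16 price paths (U = up ×1.08, D = down ×0.87); each path with k up-moves has probability p*^k·(1−p*)^(4−k).
DDDD: Ā=64.3118, payoff=0.0000, prob=0.000416
UDDD: Ā=79.8353, payoff=0.0000, prob=0.002499
DUDD: Ā=75.1103, payoff=0.0000, prob=0.002499
UUDD: Ā=93.2404, payoff=8.1004, prob=0.014994
DDUD: Ā=70.9995, payoff=0.0000, prob=0.002499
UDUD: Ā=88.1374, payoff=2.9974, prob=0.014994
DUUD: Ā=83.4124, payoff=0.0000, prob=0.014994
UUUD: Ā=103.5464, payoff=18.4064, prob=0.089963
DDDU: Ā=67.4232, payoff=0.0000, prob=0.002499
UDDU: Ā=83.6978, payoff=0.0000, prob=0.014994
DUDU: Ā=78.9728, payoff=0.0000, prob=0.014994
UUDU: Ā=98.0351, payoff=12.8951, prob=0.089963
DDUU: Ā=74.8620, payoff=0.0000, prob=0.014994
UDUU: Ā=92.9321, payoff=7.7921, prob=0.089963
DUUU: Ā=88.2071, payoff=3.0671, prob=0.089963
UUUU: Ā=109.4985, payoff=24.3585, prob=0.539775
Price = Σ prob·payoff / R^4 = 17.107412 / 1.215506 = 14.0743

price = 14.0743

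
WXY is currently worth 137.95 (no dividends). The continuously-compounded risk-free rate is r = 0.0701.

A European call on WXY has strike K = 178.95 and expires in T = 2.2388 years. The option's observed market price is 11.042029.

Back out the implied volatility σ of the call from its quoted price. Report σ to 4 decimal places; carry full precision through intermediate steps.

At σ = 0.2029 the Black–Scholes value reproduces the quote:
σ√T = 0.2029·√2.2388 = 0.303592
d₁ = (ln(S/K) + (r+σ²/2)T) / (σ√T) = (ln(137.95/178.95) + (0.0701+0.2029²/2)·2.2388) / 0.303592 = (-0.260215 + 0.203024) / 0.303592 = -0.188383
d₂ = d₁ − σ√T = -0.188383 − 0.303592 = -0.491974
e^{−rT} = 0.854755
N(d₁) = 0.425288,  N(d₂) = 0.311369
V = S·N(d₁) − K·e^{−rT}·N(d₂) = 58.668536 − 47.626506 = 11.042029 (equal to the quote); since ∂V/∂σ > 0 for all σ, the implied volatility is unique

sigma = 0.2029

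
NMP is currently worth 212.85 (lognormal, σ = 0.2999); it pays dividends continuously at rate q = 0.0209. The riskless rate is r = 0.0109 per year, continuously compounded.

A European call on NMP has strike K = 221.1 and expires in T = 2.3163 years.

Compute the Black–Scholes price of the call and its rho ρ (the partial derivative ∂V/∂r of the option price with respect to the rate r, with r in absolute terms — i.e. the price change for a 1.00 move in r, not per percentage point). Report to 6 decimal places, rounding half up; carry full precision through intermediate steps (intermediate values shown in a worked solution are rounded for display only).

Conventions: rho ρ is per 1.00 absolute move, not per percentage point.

σ√T = 0.2999·√2.3163 = 0.456430
d₁ = (ln(S/K) + (r−q+σ²/2)T) / (σ√T) = (ln(212.85/221.1) + (0.0109−0.0209+0.2999²/2)·2.3163) / 0.456430 = (-0.038027 + 0.081001) / 0.456430 = 0.094152
d₂ = d₁ − σ√T = 0.094152 − 0.456430 = -0.362278
e^{−rT} = 0.975068
e^{−qT} = 0.952742
N(d₁) = 0.537506,  N(d₂) = 0.358572
Call price V = S·e^{−qT}·N(d₁) − K·e^{−rT}·N(d₂) = 109.001436 − 77.303718 = 31.697718
ρ = K·T·e^{−rT}·N(d₂) = 179.058602

price = 31.697718
ρ = 179.058602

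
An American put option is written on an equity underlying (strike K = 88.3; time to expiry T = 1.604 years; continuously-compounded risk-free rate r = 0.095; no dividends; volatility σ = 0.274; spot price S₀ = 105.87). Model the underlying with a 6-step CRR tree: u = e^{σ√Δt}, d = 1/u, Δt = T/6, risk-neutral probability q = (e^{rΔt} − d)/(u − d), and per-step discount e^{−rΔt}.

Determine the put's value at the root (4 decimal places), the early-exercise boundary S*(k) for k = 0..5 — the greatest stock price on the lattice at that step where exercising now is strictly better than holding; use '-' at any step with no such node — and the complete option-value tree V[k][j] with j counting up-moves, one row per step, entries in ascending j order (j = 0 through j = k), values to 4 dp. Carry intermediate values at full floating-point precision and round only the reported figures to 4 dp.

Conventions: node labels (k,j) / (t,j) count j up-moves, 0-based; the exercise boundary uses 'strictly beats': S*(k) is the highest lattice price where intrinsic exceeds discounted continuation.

params: Δt=0.26733 u=1.15220 d=0.86791 q=0.55512 e^(-rΔt)=0.97492
t_6 payoffs: 43.0504 28.2287 8.5519 0.0000 0.0000 0.0000 0.0000
t_5: node(5,0) S=52.1364 payoff=36.1636 vs cont=33.9493 → 36.1636 [stop]  node(5,1) S=69.2140 payoff=19.0860 vs cont=16.8717 → 19.0860 [stop]  node(5,2) S=91.8854 payoff=0.0000 vs cont=3.7092 → 3.7092 [wait]  node(5,3) S=121.9830 payoff=0.0000 vs cont=0.0000 → 0.0000 [wait]  node(5,4) S=161.9392 payoff=0.0000 vs cont=0.0000 → 0.0000 [wait]  node(5,5) S=214.9834 payoff=0.0000 vs cont=0.0000 → 0.0000 [wait]  ⇒ S*(5)=69.2140
t_4: node(4,0) S=60.0713 payoff=28.2287 vs cont=26.0144 → 28.2287 [stop]  node(4,1) S=79.7481 payoff=8.5519 vs cont=10.2855 → 10.2855 [wait]  node(4,2) S=105.8700 payoff=0.0000 vs cont=1.6088 → 1.6088 [wait]  node(4,3) S=140.5483 payoff=0.0000 vs cont=0.0000 → 0.0000 [wait]  node(4,4) S=186.5857 payoff=0.0000 vs cont=0.0000 → 0.0000 [wait]  ⇒ S*(4)=60.0713
t_3: node(3,0) S=69.2140 payoff=19.0860 vs cont=17.8099 → 19.0860 [stop]  node(3,1) S=91.8854 payoff=0.0000 vs cont=5.3317 → 5.3317 [wait]  node(3,2) S=121.9830 payoff=0.0000 vs cont=0.6978 → 0.6978 [wait]  node(3,3) S=161.9392 payoff=0.0000 vs cont=0.0000 → 0.0000 [wait]  ⇒ S*(3)=69.2140
t_2: node(2,0) S=79.7481 payoff=8.5519 vs cont=11.1636 → 11.1636 [wait]  node(2,1) S=105.8700 payoff=0.0000 vs cont=2.6901 → 2.6901 [wait]  node(2,2) S=140.5483 payoff=0.0000 vs cont=0.3026 → 0.3026 [wait]  ⇒ S*(2)=-
t_1: node(1,0) S=91.8854 payoff=0.0000 vs cont=6.2978 → 6.2978 [wait]  node(1,1) S=121.9830 payoff=0.0000 vs cont=1.3306 → 1.3306 [wait]  ⇒ S*(1)=-
t_0: node(0,0) S=105.8700 payoff=0.0000 vs cont=3.4516 → 3.4516 [wait]  ⇒ S*(0)=-

price = 3.4516
boundary = - - - 69.2140 60.0713 69.2140
tree:
3.4516
6.2978 1.3306
11.1636 2.6901 0.3026
19.0860 5.3317 0.6978 0.0000
28.2287 10.2855 1.6088 0.0000 0.0000
36.1636 19.0860 3.7092 0.0000 0.0000 0.0000
43.0504 28.2287 8.5519 0.0000 0.0000 0.0000 0.0000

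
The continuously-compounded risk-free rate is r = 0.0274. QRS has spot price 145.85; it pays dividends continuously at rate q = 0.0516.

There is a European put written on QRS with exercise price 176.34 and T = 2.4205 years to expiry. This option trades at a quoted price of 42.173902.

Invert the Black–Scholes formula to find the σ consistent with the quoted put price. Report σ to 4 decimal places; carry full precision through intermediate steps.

sigma = 0.2068

At σ = 0.2068 the Black–Scholes value reproduces the quote:
σ√T = 0.2068·√2.4205 = 0.321739
d₁ = (ln(S/K) + (r−q+σ²/2)T) / (σ√T) = (ln(145.85/176.34) + (0.0274−0.0516+0.2068²/2)·2.4205) / 0.321739 = (-0.189835 − 0.006818) / 0.321739 = -0.611222
d₂ = d₁ − σ√T = -0.611222 − 0.321739 = -0.932960
e^{−rT} = 0.935830
e^{−qT} = 0.882587
N(−d₁) = 0.729474,  N(−d₂) = 0.824580
V = K·e^{−rT}·N(−d₂) − S·e^{−qT}·N(−d₁) = 136.075622 − 93.901719 = 42.173902 (the quoted price), and the Black–Scholes price is strictly increasing in σ, so σ is unique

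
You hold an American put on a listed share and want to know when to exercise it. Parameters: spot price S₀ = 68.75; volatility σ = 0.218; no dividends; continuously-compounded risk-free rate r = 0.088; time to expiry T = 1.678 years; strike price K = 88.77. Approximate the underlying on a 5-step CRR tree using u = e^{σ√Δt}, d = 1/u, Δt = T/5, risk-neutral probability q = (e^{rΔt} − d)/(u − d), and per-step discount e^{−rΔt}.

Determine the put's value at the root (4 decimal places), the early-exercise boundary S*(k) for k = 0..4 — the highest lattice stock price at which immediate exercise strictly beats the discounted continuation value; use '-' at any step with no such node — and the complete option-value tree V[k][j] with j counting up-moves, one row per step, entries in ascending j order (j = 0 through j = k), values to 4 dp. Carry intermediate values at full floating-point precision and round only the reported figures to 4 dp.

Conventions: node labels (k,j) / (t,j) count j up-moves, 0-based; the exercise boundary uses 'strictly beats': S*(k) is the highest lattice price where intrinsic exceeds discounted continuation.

price = 20.0200
boundary = 68.7500 60.5935 68.7500 78.0045 68.7500
tree:
20.0200
28.1765 11.0540
35.3654 20.0200 5.3057
41.7013 28.1765 10.7655 1.7324
47.2856 35.3654 20.0200 4.3186 0.0000
52.2073 41.7013 28.1765 10.7655 0.0000 0.0000

params: Δt=0.33560 u=1.13461 d=0.88136 q=0.58682 e^(-rΔt)=0.97090
t_5 payoffs: 52.2073 41.7013 28.1765 10.7655 0.0000 0.0000
t_4: node(4,0) S=41.4844 payoff=47.2856 vs cont=44.7023 → 47.2856 [stop]  node(4,1) S=53.4046 payoff=35.3654 vs cont=32.7821 → 35.3654 [stop]  node(4,2) S=68.7500 payoff=20.0200 vs cont=17.4367 → 20.0200 [stop]  node(4,3) S=88.5047 payoff=0.2653 vs cont=4.3186 → 4.3186 [wait]  node(4,4) S=113.9358 payoff=0.0000 vs cont=0.0000 → 0.0000 [wait]  ⇒ S*(4)=68.7500
t_3: node(3,0) S=47.0687 payoff=41.7013 vs cont=39.1180 → 41.7013 [stop]  node(3,1) S=60.5935 payoff=28.1765 vs cont=25.5932 → 28.1765 [stop]  node(3,2) S=78.0045 payoff=10.7655 vs cont=10.4916 → 10.7655 [stop]  node(3,3) S=100.4184 payoff=0.0000 vs cont=1.7324 → 1.7324 [wait]  ⇒ S*(3)=78.0045
t_2: node(2,0) S=53.4046 payoff=35.3654 vs cont=32.7821 → 35.3654 [stop]  node(2,1) S=68.7500 payoff=20.0200 vs cont=17.4367 → 20.0200 [stop]  node(2,2) S=88.5047 payoff=0.2653 vs cont=5.3057 → 5.3057 [wait]  ⇒ S*(2)=68.7500
t_1: node(1,0) S=60.5935 payoff=28.1765 vs cont=25.5932 → 28.1765 [stop]  node(1,1) S=78.0045 payoff=10.7655 vs cont=11.0540 → 11.0540 [wait]  ⇒ S*(1)=60.5935
t_0: node(0,0) S=68.7500 payoff=20.0200 vs cont=17.6010 → 20.0200 [stop]  ⇒ S*(0)=68.7500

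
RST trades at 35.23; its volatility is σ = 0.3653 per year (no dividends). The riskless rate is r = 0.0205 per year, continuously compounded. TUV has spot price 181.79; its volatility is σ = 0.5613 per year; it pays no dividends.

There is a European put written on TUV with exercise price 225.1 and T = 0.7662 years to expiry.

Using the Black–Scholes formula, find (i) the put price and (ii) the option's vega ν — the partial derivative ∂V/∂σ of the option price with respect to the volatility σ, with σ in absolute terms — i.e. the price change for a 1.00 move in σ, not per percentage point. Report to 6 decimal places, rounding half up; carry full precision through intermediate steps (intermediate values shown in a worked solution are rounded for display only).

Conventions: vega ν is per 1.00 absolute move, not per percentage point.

σ√T = 0.5613·√0.7662 = 0.491322
d₁ = (ln(S/K) + (r+σ²/2)T) / (σ√T) = (ln(181.79/225.1) + (0.0205+0.5613²/2)·0.7662) / 0.491322 = (-0.213693 + 0.136406) / 0.491322 = -0.157304
d₂ = d₁ − σ√T = -0.157304 − 0.491322 = -0.648626
e^{−rT} = 0.984416
N(−d₁) = 0.562497,  N(−d₂) = 0.741710
Put price V = K·e^{−rT}·N(−d₂) − S·N(−d₁) = 164.356941 − 102.256392 = 62.100549
φ(d₁) = (1/√(2π))·e^{−d₁²/2} = 0.394037
ν = S·φ(d₁)·√T = 62.701499

price = 62.100549
ν = 62.701499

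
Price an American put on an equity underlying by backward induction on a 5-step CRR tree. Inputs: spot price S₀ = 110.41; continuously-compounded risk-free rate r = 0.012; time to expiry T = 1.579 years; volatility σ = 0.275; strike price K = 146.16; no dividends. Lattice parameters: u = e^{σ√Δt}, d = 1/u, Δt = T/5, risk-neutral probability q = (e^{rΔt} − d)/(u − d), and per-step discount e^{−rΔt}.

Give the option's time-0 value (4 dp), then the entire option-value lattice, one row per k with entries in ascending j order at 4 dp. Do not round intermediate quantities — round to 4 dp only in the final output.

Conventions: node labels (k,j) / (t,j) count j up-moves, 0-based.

Δt=0.31580  u=1.16712  d=0.85681  q=0.47368  discount=0.99622
step 5 (expiry): payoffs max(K−S,0) = 95.1764 76.7117 51.5596 17.2983 0.0000 0.0000
k=4: (k=4,j=0): S=59.5040, K−S=86.6560, hold=86.1031 ⇒ V=86.6560 exercise | (k=4,j=1): S=81.0545, K−S=65.1055, hold=64.5526 ⇒ V=65.1055 exercise | (k=4,j=2): S=110.4100, K−S=35.7500, hold=35.1972 ⇒ V=35.7500 exercise | (k=4,j=3): S=150.3971, K−S=0.0000, hold=9.0700 ⇒ V=9.0700 continue | (k=4,j=4): S=204.8663, K−S=0.0000, hold=0.0000 ⇒ V=0.0000 continue
k=3: (k=3,j=0): S=69.4483, K−S=76.7117, hold=76.1588 ⇒ V=76.7117 exercise | (k=3,j=1): S=94.6004, K−S=51.5596, hold=51.0068 ⇒ V=51.5596 exercise | (k=3,j=2): S=128.8617, K−S=17.2983, hold=23.0249 ⇒ V=23.0249 continue | (k=3,j=3): S=175.5315, K−S=0.0000, hold=4.7557 ⇒ V=4.7557 continue
k=2: (k=2,j=0): S=81.0545, K−S=65.1055, hold=64.5526 ⇒ V=65.1055 exercise | (k=2,j=1): S=110.4100, K−S=35.7500, hold=37.8995 ⇒ V=37.8995 continue | (k=2,j=2): S=150.3971, K−S=0.0000, hold=14.3168 ⇒ V=14.3168 continue
k=1: (k=1,j=0): S=94.6004, K−S=51.5596, hold=52.0211 ⇒ V=52.0211 continue | (k=1,j=1): S=128.8617, K−S=17.2983, hold=26.6278 ⇒ V=26.6278 continue
k=0: (k=0,j=0): S=110.4100, K−S=35.7500, hold=39.8416 ⇒ V=39.8416 continue

price = 39.8416
tree:
39.8416
52.0211 26.6278
65.1055 37.8995 14.3168
76.7117 51.5596 23.0249 4.7557
86.6560 65.1055 35.7500 9.0700 0.0000
95.1764 76.7117 51.5596 17.2983 0.0000 0.0000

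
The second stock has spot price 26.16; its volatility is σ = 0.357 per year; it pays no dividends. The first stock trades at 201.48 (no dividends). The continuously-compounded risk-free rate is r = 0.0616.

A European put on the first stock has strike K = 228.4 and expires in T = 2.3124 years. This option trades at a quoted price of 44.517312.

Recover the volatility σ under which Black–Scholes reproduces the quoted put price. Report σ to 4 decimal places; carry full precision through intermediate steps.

sigma = 0.3867

At σ = 0.3867 the Black–Scholes value reproduces the quote:
σ√T = 0.3867·√2.3124 = 0.588038
d₁ = (ln(S/K) + (r+σ²/2)T) / (σ√T) = (ln(201.48/228.4) + (0.0616+0.3867²/2)·2.3124) / 0.588038 = (-0.125408 + 0.315338) / 0.588038 = 0.322989
d₂ = d₁ − σ√T = 0.322989 − 0.588038 = -0.265049
e^{−rT} = 0.867236
N(−d₁) = 0.373352,  N(−d₂) = 0.604514
V = K·e^{−rT}·N(−d₂) − S·N(−d₁) = 119.740215 − 75.222903 = 44.517312 (the quoted price), and the Black–Scholes price is strictly increasing in σ, so σ is unique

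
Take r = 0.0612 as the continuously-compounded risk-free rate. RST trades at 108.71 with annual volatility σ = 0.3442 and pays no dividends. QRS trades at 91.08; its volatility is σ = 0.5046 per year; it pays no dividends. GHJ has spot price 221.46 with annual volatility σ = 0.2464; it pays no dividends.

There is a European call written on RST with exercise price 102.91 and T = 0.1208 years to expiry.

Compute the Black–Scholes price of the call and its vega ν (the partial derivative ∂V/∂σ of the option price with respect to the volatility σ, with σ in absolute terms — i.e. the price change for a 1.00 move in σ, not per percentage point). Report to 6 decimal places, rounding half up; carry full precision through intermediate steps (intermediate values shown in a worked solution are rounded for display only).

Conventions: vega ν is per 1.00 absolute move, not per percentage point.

price = 8.971999
ν = 12.740376

σ√T = 0.3442·√0.1208 = 0.119631
d₁ = (ln(S/K) + (r+σ²/2)T) / (σ√T) = (ln(108.71/102.91) + (0.0612+0.3442²/2)·0.1208) / 0.119631 = (0.054829 + 0.014549) / 0.119631 = 0.579930
d₂ = d₁ − σ√T = 0.579930 − 0.119631 = 0.460299
e^{−rT} = 0.992634
N(d₁) = 0.719019,  N(d₂) = 0.677349
Call price V = S·N(d₁) − K·e^{−rT}·N(d₂) = 78.164575 − 69.192576 = 8.971999
φ(d₁) = (1/√(2π))·e^{−d₁²/2} = 0.337194
ν = S·φ(d₁)·√T = 12.740376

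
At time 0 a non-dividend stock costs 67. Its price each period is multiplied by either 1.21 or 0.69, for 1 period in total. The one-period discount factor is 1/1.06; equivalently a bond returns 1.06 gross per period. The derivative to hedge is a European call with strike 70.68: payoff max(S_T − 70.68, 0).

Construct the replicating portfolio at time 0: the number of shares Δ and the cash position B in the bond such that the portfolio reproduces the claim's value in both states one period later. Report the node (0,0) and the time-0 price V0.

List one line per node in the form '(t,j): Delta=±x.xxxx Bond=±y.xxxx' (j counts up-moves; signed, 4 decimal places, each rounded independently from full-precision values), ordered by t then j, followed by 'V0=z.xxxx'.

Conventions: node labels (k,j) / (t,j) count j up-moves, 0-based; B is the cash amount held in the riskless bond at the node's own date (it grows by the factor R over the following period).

Under the risk-neutral measure, an up-move has probability p* = (R−d)/(u−d) = 0.7115 and values discount at R = 1.06.
Payoffs at expiry: V(1,0)=0.0000, V(1,1)=10.3900
Node (0,0) S=67.0000: V=(p*·10.3900+(1−p*)·0.0000)/1.06=6.9744; Δ=(10.3900−0.0000)/(81.0700−46.2300)=0.2982; B=V−Δ·S=-13.0063
Verification: the root portfolio costs Δ(0,0)·S0 + B(0,0) = 6.9744, matching V0.

(0,0): Delta=0.2982 Bond=-13.0063
V0=6.9744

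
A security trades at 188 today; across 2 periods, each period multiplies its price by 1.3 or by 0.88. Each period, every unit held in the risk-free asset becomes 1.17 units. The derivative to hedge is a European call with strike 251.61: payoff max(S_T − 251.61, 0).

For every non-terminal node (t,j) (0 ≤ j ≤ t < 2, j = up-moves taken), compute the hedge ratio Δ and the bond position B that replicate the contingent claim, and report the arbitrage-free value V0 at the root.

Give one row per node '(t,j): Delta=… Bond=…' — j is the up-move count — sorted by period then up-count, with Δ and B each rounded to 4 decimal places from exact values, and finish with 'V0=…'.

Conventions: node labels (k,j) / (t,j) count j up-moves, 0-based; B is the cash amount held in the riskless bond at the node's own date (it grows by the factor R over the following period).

Under the risk-neutral measure, an up-move has probability p* = (R−d)/(u−d) = 0.6905 and values discount at R = 1.17.
Expiry values: V(2,0)=0.0000, V(2,1)=0.0000, V(2,2)=66.1100
Node (1,0) S=165.4400: V=(p*·0.0000+(1−p*)·0.0000)/1.17=0.0000; Δ=(0.0000−0.0000)/(215.0720−145.5872)=0.0000; B=V−Δ·S=0.0000
Node (1,1) S=244.4000: V=(p*·66.1100+(1−p*)·0.0000)/1.17=39.0149; Δ=(66.1100−0.0000)/(317.7200−215.0720)=0.6440; B=V−Δ·S=-118.3899
Node (0,0) S=188.0000: V=(p*·39.0149+(1−p*)·0.0000)/1.17=23.0246; Δ=(39.0149−0.0000)/(244.4000−165.4400)=0.4941; B=V−Δ·S=-69.8679
As a check, the time-0 holding Δ(0,0)·S0 + B(0,0) comes to 23.0246 — exactly V0.

(0,0): Delta=0.4941 Bond=-69.8679
(1,0): Delta=0.0000 Bond=0.0000
(1,1): Delta=0.6440 Bond=-118.3899
V0=23.0246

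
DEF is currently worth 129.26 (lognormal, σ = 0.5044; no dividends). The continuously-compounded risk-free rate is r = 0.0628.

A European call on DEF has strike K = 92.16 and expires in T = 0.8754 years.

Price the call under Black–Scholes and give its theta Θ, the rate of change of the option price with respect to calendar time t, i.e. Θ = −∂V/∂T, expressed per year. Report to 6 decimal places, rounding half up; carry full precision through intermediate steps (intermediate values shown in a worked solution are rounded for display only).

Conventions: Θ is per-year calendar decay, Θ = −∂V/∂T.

σ√T = 0.5044·√0.8754 = 0.471931
d₁ = (ln(S/K) + (r+σ²/2)T) / (σ√T) = (ln(129.26/92.16) + (0.0628+0.5044²/2)·0.8754) / 0.471931 = (0.338300 + 0.166334) / 0.471931 = 1.069297
d₂ = d₁ − σ√T = 1.069297 − 0.471931 = 0.597366
e^{−rT} = 0.946509
N(d₁) = 0.857532,  N(d₂) = 0.724868
Call price V = S·N(d₁) − K·e^{−rT}·N(d₂) = 110.844591 − 63.230453 = 47.614138
φ(d₁) = (1/√(2π))·e^{−d₁²/2} = 0.225229
Θ = −S·φ(d₁)·σ/(2√T) − r·K·e^{−rT}·N(d₂) = −7.847490 − 3.970872 = -11.818363

price = 47.614138
Θ = -11.818363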